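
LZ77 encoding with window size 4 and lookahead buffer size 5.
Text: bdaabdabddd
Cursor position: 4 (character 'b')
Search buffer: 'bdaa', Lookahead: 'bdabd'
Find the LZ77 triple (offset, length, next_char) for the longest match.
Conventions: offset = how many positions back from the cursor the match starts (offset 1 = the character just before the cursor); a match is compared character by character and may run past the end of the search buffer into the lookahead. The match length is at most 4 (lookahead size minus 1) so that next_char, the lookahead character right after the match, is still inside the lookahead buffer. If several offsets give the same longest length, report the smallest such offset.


Try each offset into the search buffer:
  offset=1 (pos 3, char 'a'): match length 0
  offset=2 (pos 2, char 'a'): match length 0
  offset=3 (pos 1, char 'd'): match length 0
  offset=4 (pos 0, char 'b'): match length 3
Longest match has length 3 at offset 4.
next_char = character at position 4 + 3 = 7 -> 'b'

Best match: offset=4, length=3 (matching 'bda' starting at position 0)
LZ77 triple: (4, 3, 'b')


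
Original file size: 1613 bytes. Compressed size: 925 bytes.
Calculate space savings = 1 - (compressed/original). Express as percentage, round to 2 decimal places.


ratio = compressed/original = 925/1613 = 0.573466
savings = 1 - ratio = 1 - 0.573466 = 0.426534
as a percentage: 0.426534 * 100 = 42.65%

Space savings = 1 - 925/1613 = 42.65%


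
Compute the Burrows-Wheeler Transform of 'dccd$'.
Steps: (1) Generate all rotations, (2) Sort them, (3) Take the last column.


Rotations (sorted):
  0: $dccd -> last char: d
  1: ccd$d -> last char: d
  2: cd$dc -> last char: c
  3: d$dcc -> last char: c
  4: dccd$ -> last char: $


BWT = ddcc$


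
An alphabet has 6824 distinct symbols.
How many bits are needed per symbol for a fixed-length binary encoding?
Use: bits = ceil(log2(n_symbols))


log2(6824) = 12.7364
Bracket: 2^12 = 4096 < 6824 <= 2^13 = 8192
So ceil(log2(6824)) = 13

bits = ceil(log2(6824)) = ceil(12.7364) = 13 bits


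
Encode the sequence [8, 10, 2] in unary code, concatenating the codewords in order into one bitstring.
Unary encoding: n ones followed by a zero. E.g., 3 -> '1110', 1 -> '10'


Encode each number as n ones followed by a terminating 0:
  8 -> 111111110 (9 bits)
  10 -> 11111111110 (11 bits)
  2 -> 110 (3 bits)
Total length = 9 + 11 + 3 = 23 bits.

Unary([8, 10, 2]) = 11111111011111111110110 (23 bits)


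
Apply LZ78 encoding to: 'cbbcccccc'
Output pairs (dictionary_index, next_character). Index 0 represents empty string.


LZ78 encoding steps:
Dictionary: {0: ''}
Step 1: w='' (idx 0), next='c' -> output (0, 'c'), add 'c' as idx 1
Step 2: w='' (idx 0), next='b' -> output (0, 'b'), add 'b' as idx 2
Step 3: w='b' (idx 2), next='c' -> output (2, 'c'), add 'bc' as idx 3
Step 4: w='c' (idx 1), next='c' -> output (1, 'c'), add 'cc' as idx 4
Step 5: w='cc' (idx 4), next='c' -> output (4, 'c'), add 'ccc' as idx 5


Encoded: [(0, 'c'), (0, 'b'), (2, 'c'), (1, 'c'), (4, 'c')]


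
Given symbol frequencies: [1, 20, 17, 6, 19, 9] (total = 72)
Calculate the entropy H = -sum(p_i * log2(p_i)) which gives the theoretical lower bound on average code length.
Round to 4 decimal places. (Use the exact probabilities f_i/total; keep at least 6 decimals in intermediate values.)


Per-symbol terms -p_i * log2(p_i) with p_i = f_i/72:
  p = 1/72 = 0.013889: log2(p) = -6.169925, -p*log2(p) = 0.085693
  p = 20/72 = 0.277778: log2(p) = -1.847997, -p*log2(p) = 0.513332
  p = 17/72 = 0.236111: log2(p) = -2.082462, -p*log2(p) = 0.491692
  p = 6/72 = 0.083333: log2(p) = -3.584963, -p*log2(p) = 0.298747
  p = 19/72 = 0.263889: log2(p) = -1.921997, -p*log2(p) = 0.507194
  p = 9/72 = 0.125000: log2(p) = -3.000000, -p*log2(p) = 0.375000
H = 0.085693 + 0.513332 + 0.491692 + 0.298747 + 0.507194 + 0.375000 = 2.271658

H = 2.2717 bits/symbol


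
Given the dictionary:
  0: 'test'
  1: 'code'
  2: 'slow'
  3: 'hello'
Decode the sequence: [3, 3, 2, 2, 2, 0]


Look up each index in the dictionary:
  3 -> 'hello'
  3 -> 'hello'
  2 -> 'slow'
  2 -> 'slow'
  2 -> 'slow'
  0 -> 'test'

Decoded: "hello hello slow slow slow test"


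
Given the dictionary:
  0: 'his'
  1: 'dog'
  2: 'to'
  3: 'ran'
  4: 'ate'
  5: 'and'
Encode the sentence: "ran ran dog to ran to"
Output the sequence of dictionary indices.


Look up each word in the dictionary:
  'ran' -> 3
  'ran' -> 3
  'dog' -> 1
  'to' -> 2
  'ran' -> 3
  'to' -> 2

Encoded: [3, 3, 1, 2, 3, 2]


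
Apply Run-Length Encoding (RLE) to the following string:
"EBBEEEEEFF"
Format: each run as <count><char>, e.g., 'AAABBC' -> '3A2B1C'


Scanning runs left to right:
  i=0: run of 'E' x 1 -> '1E'
  i=1: run of 'B' x 2 -> '2B'
  i=3: run of 'E' x 5 -> '5E'
  i=8: run of 'F' x 2 -> '2F'

RLE = 1E2B5E2F


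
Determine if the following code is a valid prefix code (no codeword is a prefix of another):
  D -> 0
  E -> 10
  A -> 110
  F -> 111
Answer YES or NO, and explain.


Checking each pair (does one codeword prefix another?):
  D='0' vs E='10': no prefix
  D='0' vs A='110': no prefix
  D='0' vs F='111': no prefix
  E='10' vs D='0': no prefix
  E='10' vs A='110': no prefix
  E='10' vs F='111': no prefix
  A='110' vs D='0': no prefix
  A='110' vs E='10': no prefix
  A='110' vs F='111': no prefix
  F='111' vs D='0': no prefix
  F='111' vs E='10': no prefix
  F='111' vs A='110': no prefix
No violation found over all pairs.

YES -- this is a valid prefix code. No codeword is a prefix of any other codeword.


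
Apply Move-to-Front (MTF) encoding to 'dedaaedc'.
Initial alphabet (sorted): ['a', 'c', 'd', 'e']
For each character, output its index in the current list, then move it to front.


MTF encoding:
'd': index 2 in ['a', 'c', 'd', 'e'] -> ['d', 'a', 'c', 'e']
'e': index 3 in ['d', 'a', 'c', 'e'] -> ['e', 'd', 'a', 'c']
'd': index 1 in ['e', 'd', 'a', 'c'] -> ['d', 'e', 'a', 'c']
'a': index 2 in ['d', 'e', 'a', 'c'] -> ['a', 'd', 'e', 'c']
'a': index 0 in ['a', 'd', 'e', 'c'] -> ['a', 'd', 'e', 'c']
'e': index 2 in ['a', 'd', 'e', 'c'] -> ['e', 'a', 'd', 'c']
'd': index 2 in ['e', 'a', 'd', 'c'] -> ['d', 'e', 'a', 'c']
'c': index 3 in ['d', 'e', 'a', 'c'] -> ['c', 'd', 'e', 'a']


Output: [2, 3, 1, 2, 0, 2, 2, 3]


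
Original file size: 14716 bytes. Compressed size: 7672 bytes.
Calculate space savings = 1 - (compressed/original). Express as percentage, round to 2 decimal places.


ratio = compressed/original = 7672/14716 = 0.521337
savings = 1 - ratio = 1 - 0.521337 = 0.478663
as a percentage: 0.478663 * 100 = 47.87%

Space savings = 1 - 7672/14716 = 47.87%


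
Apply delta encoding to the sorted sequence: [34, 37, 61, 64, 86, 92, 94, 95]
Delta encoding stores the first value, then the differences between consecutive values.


First value: 34
Deltas:
  37 - 34 = 3
  61 - 37 = 24
  64 - 61 = 3
  86 - 64 = 22
  92 - 86 = 6
  94 - 92 = 2
  95 - 94 = 1


Delta encoded: [34, 3, 24, 3, 22, 6, 2, 1]


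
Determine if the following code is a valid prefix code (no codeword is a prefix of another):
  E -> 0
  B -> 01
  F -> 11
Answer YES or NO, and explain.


Checking each pair (does one codeword prefix another?):
  E='0' vs B='01': prefix -- VIOLATION

NO -- this is NOT a valid prefix code. E (0) is a prefix of B (01).


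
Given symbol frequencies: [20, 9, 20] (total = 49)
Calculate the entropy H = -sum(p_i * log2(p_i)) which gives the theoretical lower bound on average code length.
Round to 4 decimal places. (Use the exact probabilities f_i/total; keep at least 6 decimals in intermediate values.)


Per-symbol terms -p_i * log2(p_i) with p_i = f_i/49:
  p = 20/49 = 0.408163: log2(p) = -1.292782, -p*log2(p) = 0.527666
  p = 9/49 = 0.183673: log2(p) = -2.444785, -p*log2(p) = 0.449042
  p = 20/49 = 0.408163: log2(p) = -1.292782, -p*log2(p) = 0.527666
H = 0.527666 + 0.449042 + 0.527666 = 1.504374

H = 1.5044 bits/symbol


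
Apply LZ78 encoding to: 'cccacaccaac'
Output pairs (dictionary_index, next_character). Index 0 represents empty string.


LZ78 encoding steps:
Dictionary: {0: ''}
Step 1: w='' (idx 0), next='c' -> output (0, 'c'), add 'c' as idx 1
Step 2: w='c' (idx 1), next='c' -> output (1, 'c'), add 'cc' as idx 2
Step 3: w='' (idx 0), next='a' -> output (0, 'a'), add 'a' as idx 3
Step 4: w='c' (idx 1), next='a' -> output (1, 'a'), add 'ca' as idx 4
Step 5: w='cc' (idx 2), next='a' -> output (2, 'a'), add 'cca' as idx 5
Step 6: w='a' (idx 3), next='c' -> output (3, 'c'), add 'ac' as idx 6


Encoded: [(0, 'c'), (1, 'c'), (0, 'a'), (1, 'a'), (2, 'a'), (3, 'c')]


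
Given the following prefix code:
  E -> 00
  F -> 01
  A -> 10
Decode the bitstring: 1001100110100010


Decoding step by step:
Bits 10 -> A
Bits 01 -> F
Bits 10 -> A
Bits 01 -> F
Bits 10 -> A
Bits 10 -> A
Bits 00 -> E
Bits 10 -> A


Decoded message: AFAFAAEA


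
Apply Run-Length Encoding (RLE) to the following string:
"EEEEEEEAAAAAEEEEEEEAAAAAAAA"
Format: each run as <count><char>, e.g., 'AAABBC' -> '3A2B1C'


Scanning runs left to right:
  i=0: run of 'E' x 7 -> '7E'
  i=7: run of 'A' x 5 -> '5A'
  i=12: run of 'E' x 7 -> '7E'
  i=19: run of 'A' x 8 -> '8A'

RLE = 7E5A7E8A


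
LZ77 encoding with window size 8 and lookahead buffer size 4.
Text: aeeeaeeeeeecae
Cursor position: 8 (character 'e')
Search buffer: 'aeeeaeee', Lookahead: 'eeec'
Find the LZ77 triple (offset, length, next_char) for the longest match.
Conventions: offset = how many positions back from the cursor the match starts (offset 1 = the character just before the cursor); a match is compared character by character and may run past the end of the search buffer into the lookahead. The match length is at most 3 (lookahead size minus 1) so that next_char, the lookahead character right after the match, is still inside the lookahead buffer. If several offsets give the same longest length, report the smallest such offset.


Try each offset into the search buffer:
  offset=1 (pos 7, char 'e'): match length 3
  offset=2 (pos 6, char 'e'): match length 3
  offset=3 (pos 5, char 'e'): match length 3
  offset=4 (pos 4, char 'a'): match length 0
  offset=5 (pos 3, char 'e'): match length 1
  offset=6 (pos 2, char 'e'): match length 2
  offset=7 (pos 1, char 'e'): match length 3
  offset=8 (pos 0, char 'a'): match length 0
Longest match has length 3, found at offsets 1, 2, 3, 7; take the smallest, offset 1.
next_char = character at position 8 + 3 = 11 -> 'c'

Best match: offset=1, length=3 (matching 'eee' starting at position 7)
LZ77 triple: (1, 3, 'c')


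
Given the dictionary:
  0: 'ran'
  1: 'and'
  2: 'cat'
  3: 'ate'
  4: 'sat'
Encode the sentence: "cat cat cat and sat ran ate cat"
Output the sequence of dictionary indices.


Look up each word in the dictionary:
  'cat' -> 2
  'cat' -> 2
  'cat' -> 2
  'and' -> 1
  'sat' -> 4
  'ran' -> 0
  'ate' -> 3
  'cat' -> 2

Encoded: [2, 2, 2, 1, 4, 0, 3, 2]


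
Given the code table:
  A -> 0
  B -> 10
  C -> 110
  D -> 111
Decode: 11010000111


Decoding:
110 -> C
10 -> B
0 -> A
0 -> A
0 -> A
111 -> D


Result: CBAAAD


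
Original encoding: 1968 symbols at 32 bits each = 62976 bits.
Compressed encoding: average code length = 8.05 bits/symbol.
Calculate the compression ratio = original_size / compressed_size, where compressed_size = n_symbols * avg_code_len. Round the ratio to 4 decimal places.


original_size = n_symbols * orig_bits = 1968 * 32 = 62976 bits
compressed_size = n_symbols * avg_code_len = 1968 * 8.05 = 15842.4 bits
ratio = original_size / compressed_size = 62976 / 15842.4 = 3.9752

Compression ratio = 3.9752


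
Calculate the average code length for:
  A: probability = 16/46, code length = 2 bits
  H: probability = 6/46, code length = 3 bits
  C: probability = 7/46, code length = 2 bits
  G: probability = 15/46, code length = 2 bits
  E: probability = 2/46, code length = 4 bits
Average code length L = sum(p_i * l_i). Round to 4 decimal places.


Weighted contributions p_i * l_i:
  A: (16/46) * 2 = 32/46
  H: (6/46) * 3 = 18/46
  C: (7/46) * 2 = 14/46
  G: (15/46) * 2 = 30/46
  E: (2/46) * 4 = 8/46
Sum = (32 + 18 + 14 + 30 + 8)/46 = 102/46

L = 102/46 = 2.2174 bits/symbol


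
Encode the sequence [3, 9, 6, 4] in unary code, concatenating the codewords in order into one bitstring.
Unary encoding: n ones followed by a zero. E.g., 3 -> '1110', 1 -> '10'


Encode each number as n ones followed by a terminating 0:
  3 -> 1110 (4 bits)
  9 -> 1111111110 (10 bits)
  6 -> 1111110 (7 bits)
  4 -> 11110 (5 bits)
Total length = 4 + 10 + 7 + 5 = 26 bits.

Unary([3, 9, 6, 4]) = 11101111111110111111011110 (26 bits)


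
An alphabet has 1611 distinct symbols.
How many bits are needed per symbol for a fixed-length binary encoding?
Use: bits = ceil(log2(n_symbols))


log2(1611) = 10.6537
Bracket: 2^10 = 1024 < 1611 <= 2^11 = 2048
So ceil(log2(1611)) = 11

bits = ceil(log2(1611)) = ceil(10.6537) = 11 bits


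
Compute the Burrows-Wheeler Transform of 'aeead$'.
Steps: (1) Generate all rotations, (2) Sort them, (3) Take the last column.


Rotations (sorted):
  0: $aeead -> last char: d
  1: ad$aee -> last char: e
  2: aeead$ -> last char: $
  3: d$aeea -> last char: a
  4: ead$ae -> last char: e
  5: eead$a -> last char: a


BWT = de$aea


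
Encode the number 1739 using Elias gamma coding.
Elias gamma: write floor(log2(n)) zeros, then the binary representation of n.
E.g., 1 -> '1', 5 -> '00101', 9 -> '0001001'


num_bits = floor(log2(1739)) + 1 = 11
leading_zeros = num_bits - 1 = 10
binary(1739) = 11011001011

Elias gamma(1739) = '0000000000' + '11011001011' = 000000000011011001011 (21 bits)


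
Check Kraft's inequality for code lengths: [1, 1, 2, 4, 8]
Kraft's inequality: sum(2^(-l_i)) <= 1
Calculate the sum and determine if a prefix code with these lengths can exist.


Sum = 2^(-1) + 2^(-1) + 2^(-2) + 2^(-4) + 2^(-8)
    = 0.5 + 0.5 + 0.25 + 0.0625 + 0.00390625
    = 337/256 = 1.31640625
Since 1.31640625 > 1, Kraft's inequality is NOT satisfied.
A prefix code with these lengths CANNOT exist.

Kraft sum = 1.31640625. Not satisfied.


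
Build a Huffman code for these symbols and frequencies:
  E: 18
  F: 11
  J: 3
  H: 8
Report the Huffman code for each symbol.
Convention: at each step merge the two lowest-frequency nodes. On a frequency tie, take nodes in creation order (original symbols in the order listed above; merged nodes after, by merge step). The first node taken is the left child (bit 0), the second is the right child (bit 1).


Huffman tree construction:
Step 1: Merge J(3) + H(8) = 11
Step 2: Merge F(11) + (J+H)(11) = 22
Step 3: Merge E(18) + (F+(J+H))(22) = 40
Read each symbol's code off the tree from the root (left child = 0, right child = 1).

Codes:
  E: 0 (length 1)
  F: 10 (length 2)
  J: 110 (length 3)
  H: 111 (length 3)
Average code length: 73/40 = 1.8250 bits/symbol


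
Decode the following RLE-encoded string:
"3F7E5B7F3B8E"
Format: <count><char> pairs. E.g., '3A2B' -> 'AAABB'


Expanding each <count><char> pair:
  3F -> 'FFF'
  7E -> 'EEEEEEE'
  5B -> 'BBBBB'
  7F -> 'FFFFFFF'
  3B -> 'BBB'
  8E -> 'EEEEEEEE'

Decoded = FFFEEEEEEEBBBBBFFFFFFFBBBEEEEEEEE


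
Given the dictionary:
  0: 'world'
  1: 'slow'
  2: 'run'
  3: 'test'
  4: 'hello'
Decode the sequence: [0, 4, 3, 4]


Look up each index in the dictionary:
  0 -> 'world'
  4 -> 'hello'
  3 -> 'test'
  4 -> 'hello'

Decoded: "world hello test hello"


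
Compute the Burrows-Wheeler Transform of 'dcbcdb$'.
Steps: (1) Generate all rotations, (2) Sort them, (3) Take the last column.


Rotations (sorted):
  0: $dcbcdb -> last char: b
  1: b$dcbcd -> last char: d
  2: bcdb$dc -> last char: c
  3: cbcdb$d -> last char: d
  4: cdb$dcb -> last char: b
  5: db$dcbc -> last char: c
  6: dcbcdb$ -> last char: $


BWT = bdcdbc$


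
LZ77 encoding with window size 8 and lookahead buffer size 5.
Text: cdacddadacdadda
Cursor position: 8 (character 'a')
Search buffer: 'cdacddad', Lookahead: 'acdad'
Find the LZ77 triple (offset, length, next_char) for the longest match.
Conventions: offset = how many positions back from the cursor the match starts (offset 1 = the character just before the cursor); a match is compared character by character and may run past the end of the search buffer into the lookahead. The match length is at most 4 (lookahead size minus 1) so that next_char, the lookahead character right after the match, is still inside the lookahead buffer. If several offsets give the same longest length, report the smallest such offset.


Try each offset into the search buffer:
  offset=1 (pos 7, char 'd'): match length 0
  offset=2 (pos 6, char 'a'): match length 1
  offset=3 (pos 5, char 'd'): match length 0
  offset=4 (pos 4, char 'd'): match length 0
  offset=5 (pos 3, char 'c'): match length 0
  offset=6 (pos 2, char 'a'): match length 3
  offset=7 (pos 1, char 'd'): match length 0
  offset=8 (pos 0, char 'c'): match length 0
Longest match has length 3 at offset 6.
next_char = character at position 8 + 3 = 11 -> 'a'

Best match: offset=6, length=3 (matching 'acd' starting at position 2)
LZ77 triple: (6, 3, 'a')


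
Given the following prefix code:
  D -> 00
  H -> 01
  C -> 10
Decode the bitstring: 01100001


Decoding step by step:
Bits 01 -> H
Bits 10 -> C
Bits 00 -> D
Bits 01 -> H


Decoded message: HCDH


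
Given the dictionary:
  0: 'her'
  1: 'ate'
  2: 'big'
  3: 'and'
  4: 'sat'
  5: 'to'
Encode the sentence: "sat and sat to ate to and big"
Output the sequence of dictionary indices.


Look up each word in the dictionary:
  'sat' -> 4
  'and' -> 3
  'sat' -> 4
  'to' -> 5
  'ate' -> 1
  'to' -> 5
  'and' -> 3
  'big' -> 2

Encoded: [4, 3, 4, 5, 1, 5, 3, 2]


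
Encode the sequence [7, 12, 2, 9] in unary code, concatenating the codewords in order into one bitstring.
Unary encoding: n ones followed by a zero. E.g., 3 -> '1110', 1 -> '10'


Encode each number as n ones followed by a terminating 0:
  7 -> 11111110 (8 bits)
  12 -> 1111111111110 (13 bits)
  2 -> 110 (3 bits)
  9 -> 1111111110 (10 bits)
Total length = 8 + 13 + 3 + 10 = 34 bits.

Unary([7, 12, 2, 9]) = 1111111011111111111101101111111110 (34 bits)


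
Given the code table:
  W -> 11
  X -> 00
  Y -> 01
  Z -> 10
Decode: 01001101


Decoding:
01 -> Y
00 -> X
11 -> W
01 -> Y


Result: YXWY


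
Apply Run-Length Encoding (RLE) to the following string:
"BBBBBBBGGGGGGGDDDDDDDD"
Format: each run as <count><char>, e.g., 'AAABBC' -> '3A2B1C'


Scanning runs left to right:
  i=0: run of 'B' x 7 -> '7B'
  i=7: run of 'G' x 7 -> '7G'
  i=14: run of 'D' x 8 -> '8D'

RLE = 7B7G8D


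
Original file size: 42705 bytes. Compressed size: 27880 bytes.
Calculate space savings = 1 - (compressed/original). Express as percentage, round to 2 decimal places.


ratio = compressed/original = 27880/42705 = 0.652851
savings = 1 - ratio = 1 - 0.652851 = 0.347149
as a percentage: 0.347149 * 100 = 34.71%

Space savings = 1 - 27880/42705 = 34.71%


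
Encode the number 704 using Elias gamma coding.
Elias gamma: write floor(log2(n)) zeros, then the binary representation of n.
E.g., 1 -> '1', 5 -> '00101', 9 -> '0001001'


num_bits = floor(log2(704)) + 1 = 10
leading_zeros = num_bits - 1 = 9
binary(704) = 1011000000

Elias gamma(704) = '000000000' + '1011000000' = 0000000001011000000 (19 bits)


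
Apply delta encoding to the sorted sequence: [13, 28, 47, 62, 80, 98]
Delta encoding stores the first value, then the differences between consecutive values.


First value: 13
Deltas:
  28 - 13 = 15
  47 - 28 = 19
  62 - 47 = 15
  80 - 62 = 18
  98 - 80 = 18


Delta encoded: [13, 15, 19, 15, 18, 18]


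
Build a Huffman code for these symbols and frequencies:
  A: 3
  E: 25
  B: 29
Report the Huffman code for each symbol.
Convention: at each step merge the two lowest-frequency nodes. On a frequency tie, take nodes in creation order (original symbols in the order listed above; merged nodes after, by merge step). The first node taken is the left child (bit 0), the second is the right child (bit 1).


Huffman tree construction:
Step 1: Merge A(3) + E(25) = 28
Step 2: Merge (A+E)(28) + B(29) = 57
Read each symbol's code off the tree from the root (left child = 0, right child = 1).

Codes:
  A: 00 (length 2)
  E: 01 (length 2)
  B: 1 (length 1)
Average code length: 85/57 = 1.4912 bits/symbol


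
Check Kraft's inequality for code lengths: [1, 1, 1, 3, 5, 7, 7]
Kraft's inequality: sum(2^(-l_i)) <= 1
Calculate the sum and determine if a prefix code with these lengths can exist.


Sum = 2^(-1) + 2^(-1) + 2^(-1) + 2^(-3) + 2^(-5) + 2^(-7) + 2^(-7)
    = 0.5 + 0.5 + 0.5 + 0.125 + 0.03125 + 0.0078125 + 0.0078125
    = 214/128 = 1.671875
Since 1.671875 > 1, Kraft's inequality is NOT satisfied.
A prefix code with these lengths CANNOT exist.

Kraft sum = 1.671875. Not satisfied.


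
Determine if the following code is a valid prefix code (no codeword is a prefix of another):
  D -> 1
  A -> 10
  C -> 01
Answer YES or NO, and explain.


Checking each pair (does one codeword prefix another?):
  D='1' vs A='10': prefix -- VIOLATION

NO -- this is NOT a valid prefix code. D (1) is a prefix of A (10).


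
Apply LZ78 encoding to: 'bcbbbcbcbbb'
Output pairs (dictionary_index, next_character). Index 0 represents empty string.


LZ78 encoding steps:
Dictionary: {0: ''}
Step 1: w='' (idx 0), next='b' -> output (0, 'b'), add 'b' as idx 1
Step 2: w='' (idx 0), next='c' -> output (0, 'c'), add 'c' as idx 2
Step 3: w='b' (idx 1), next='b' -> output (1, 'b'), add 'bb' as idx 3
Step 4: w='b' (idx 1), next='c' -> output (1, 'c'), add 'bc' as idx 4
Step 5: w='bc' (idx 4), next='b' -> output (4, 'b'), add 'bcb' as idx 5
Step 6: w='bb' (idx 3), end of input -> output (3, '')


Encoded: [(0, 'b'), (0, 'c'), (1, 'b'), (1, 'c'), (4, 'b'), (3, '')]


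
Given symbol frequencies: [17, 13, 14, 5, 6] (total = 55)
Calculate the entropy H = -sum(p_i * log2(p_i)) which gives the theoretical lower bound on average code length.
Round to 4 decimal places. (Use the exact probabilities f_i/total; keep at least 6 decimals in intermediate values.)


Per-symbol terms -p_i * log2(p_i) with p_i = f_i/55:
  p = 17/55 = 0.309091: log2(p) = -1.693897, -p*log2(p) = 0.523568
  p = 13/55 = 0.236364: log2(p) = -2.080920, -p*log2(p) = 0.491854
  p = 14/55 = 0.254545: log2(p) = -1.974005, -p*log2(p) = 0.502474
  p = 5/55 = 0.090909: log2(p) = -3.459432, -p*log2(p) = 0.314494
  p = 6/55 = 0.109091: log2(p) = -3.196397, -p*log2(p) = 0.348698
H = 0.523568 + 0.491854 + 0.502474 + 0.314494 + 0.348698 = 2.181088

H = 2.1811 bits/symbol


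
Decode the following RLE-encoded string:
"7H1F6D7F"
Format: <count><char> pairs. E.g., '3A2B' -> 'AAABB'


Expanding each <count><char> pair:
  7H -> 'HHHHHHH'
  1F -> 'F'
  6D -> 'DDDDDD'
  7F -> 'FFFFFFF'

Decoded = HHHHHHHFDDDDDDFFFFFFF


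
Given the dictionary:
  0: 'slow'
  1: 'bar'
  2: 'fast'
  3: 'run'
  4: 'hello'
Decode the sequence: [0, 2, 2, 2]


Look up each index in the dictionary:
  0 -> 'slow'
  2 -> 'fast'
  2 -> 'fast'
  2 -> 'fast'

Decoded: "slow fast fast fast"


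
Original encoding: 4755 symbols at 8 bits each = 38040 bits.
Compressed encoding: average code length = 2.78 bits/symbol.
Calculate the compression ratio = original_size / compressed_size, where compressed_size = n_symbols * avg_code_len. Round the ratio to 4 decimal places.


original_size = n_symbols * orig_bits = 4755 * 8 = 38040 bits
compressed_size = n_symbols * avg_code_len = 4755 * 2.78 = 13218.9 bits
ratio = original_size / compressed_size = 38040 / 13218.9 = 2.8777

Compression ratio = 2.8777


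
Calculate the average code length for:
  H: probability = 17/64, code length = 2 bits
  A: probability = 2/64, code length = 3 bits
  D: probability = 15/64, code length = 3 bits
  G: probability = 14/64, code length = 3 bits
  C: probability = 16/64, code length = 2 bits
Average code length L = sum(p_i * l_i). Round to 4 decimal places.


Weighted contributions p_i * l_i:
  H: (17/64) * 2 = 34/64
  A: (2/64) * 3 = 6/64
  D: (15/64) * 3 = 45/64
  G: (14/64) * 3 = 42/64
  C: (16/64) * 2 = 32/64
Sum = (34 + 6 + 45 + 42 + 32)/64 = 159/64

L = 159/64 = 2.4844 bits/symbol


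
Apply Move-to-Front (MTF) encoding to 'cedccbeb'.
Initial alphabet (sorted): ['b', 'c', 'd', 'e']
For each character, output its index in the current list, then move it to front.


MTF encoding:
'c': index 1 in ['b', 'c', 'd', 'e'] -> ['c', 'b', 'd', 'e']
'e': index 3 in ['c', 'b', 'd', 'e'] -> ['e', 'c', 'b', 'd']
'd': index 3 in ['e', 'c', 'b', 'd'] -> ['d', 'e', 'c', 'b']
'c': index 2 in ['d', 'e', 'c', 'b'] -> ['c', 'd', 'e', 'b']
'c': index 0 in ['c', 'd', 'e', 'b'] -> ['c', 'd', 'e', 'b']
'b': index 3 in ['c', 'd', 'e', 'b'] -> ['b', 'c', 'd', 'e']
'e': index 3 in ['b', 'c', 'd', 'e'] -> ['e', 'b', 'c', 'd']
'b': index 1 in ['e', 'b', 'c', 'd'] -> ['b', 'e', 'c', 'd']


Output: [1, 3, 3, 2, 0, 3, 3, 1]


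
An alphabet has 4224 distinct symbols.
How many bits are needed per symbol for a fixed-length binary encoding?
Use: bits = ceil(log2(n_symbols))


log2(4224) = 12.0444
Bracket: 2^12 = 4096 < 4224 <= 2^13 = 8192
So ceil(log2(4224)) = 13

bits = ceil(log2(4224)) = ceil(12.0444) = 13 bits


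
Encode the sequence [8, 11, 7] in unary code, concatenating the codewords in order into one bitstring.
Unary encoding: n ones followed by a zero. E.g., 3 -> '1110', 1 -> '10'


Encode each number as n ones followed by a terminating 0:
  8 -> 111111110 (9 bits)
  11 -> 111111111110 (12 bits)
  7 -> 11111110 (8 bits)
Total length = 9 + 12 + 8 = 29 bits.

Unary([8, 11, 7]) = 11111111011111111111011111110 (29 bits)


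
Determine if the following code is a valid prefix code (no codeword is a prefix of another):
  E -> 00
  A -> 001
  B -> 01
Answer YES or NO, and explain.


Checking each pair (does one codeword prefix another?):
  E='00' vs A='001': prefix -- VIOLATION

NO -- this is NOT a valid prefix code. E (00) is a prefix of A (001).


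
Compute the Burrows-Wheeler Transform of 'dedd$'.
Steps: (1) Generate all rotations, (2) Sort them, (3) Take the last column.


Rotations (sorted):
  0: $dedd -> last char: d
  1: d$ded -> last char: d
  2: dd$de -> last char: e
  3: dedd$ -> last char: $
  4: edd$d -> last char: d


BWT = dde$d


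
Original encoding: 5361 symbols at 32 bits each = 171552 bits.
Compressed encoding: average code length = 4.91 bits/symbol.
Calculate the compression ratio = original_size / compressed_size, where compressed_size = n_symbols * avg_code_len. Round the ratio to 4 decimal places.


original_size = n_symbols * orig_bits = 5361 * 32 = 171552 bits
compressed_size = n_symbols * avg_code_len = 5361 * 4.91 = 26322.51 bits
ratio = original_size / compressed_size = 171552 / 26322.51 = 6.5173

Compression ratio = 6.5173


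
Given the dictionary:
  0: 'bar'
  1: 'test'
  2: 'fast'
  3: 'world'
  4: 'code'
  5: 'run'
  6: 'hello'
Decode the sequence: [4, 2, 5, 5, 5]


Look up each index in the dictionary:
  4 -> 'code'
  2 -> 'fast'
  5 -> 'run'
  5 -> 'run'
  5 -> 'run'

Decoded: "code fast run run run"


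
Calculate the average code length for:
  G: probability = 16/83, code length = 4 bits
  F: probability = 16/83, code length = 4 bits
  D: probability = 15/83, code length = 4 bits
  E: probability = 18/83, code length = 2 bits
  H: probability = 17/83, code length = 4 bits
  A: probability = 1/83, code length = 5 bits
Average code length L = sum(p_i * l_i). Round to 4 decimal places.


Weighted contributions p_i * l_i:
  G: (16/83) * 4 = 64/83
  F: (16/83) * 4 = 64/83
  D: (15/83) * 4 = 60/83
  E: (18/83) * 2 = 36/83
  H: (17/83) * 4 = 68/83
  A: (1/83) * 5 = 5/83
Sum = (64 + 64 + 60 + 36 + 68 + 5)/83 = 297/83

L = 297/83 = 3.5783 bits/symbol


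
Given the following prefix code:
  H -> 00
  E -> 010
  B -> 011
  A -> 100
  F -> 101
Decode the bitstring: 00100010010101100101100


Decoding step by step:
Bits 00 -> H
Bits 100 -> A
Bits 010 -> E
Bits 010 -> E
Bits 101 -> F
Bits 100 -> A
Bits 101 -> F
Bits 100 -> A


Decoded message: HAEEFAFA


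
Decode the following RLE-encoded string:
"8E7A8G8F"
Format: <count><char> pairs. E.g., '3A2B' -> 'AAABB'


Expanding each <count><char> pair:
  8E -> 'EEEEEEEE'
  7A -> 'AAAAAAA'
  8G -> 'GGGGGGGG'
  8F -> 'FFFFFFFF'

Decoded = EEEEEEEEAAAAAAAGGGGGGGGFFFFFFFF


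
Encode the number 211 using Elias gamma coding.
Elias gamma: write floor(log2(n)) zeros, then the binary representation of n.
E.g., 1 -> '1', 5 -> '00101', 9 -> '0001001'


num_bits = floor(log2(211)) + 1 = 8
leading_zeros = num_bits - 1 = 7
binary(211) = 11010011

Elias gamma(211) = '0000000' + '11010011' = 000000011010011 (15 bits)


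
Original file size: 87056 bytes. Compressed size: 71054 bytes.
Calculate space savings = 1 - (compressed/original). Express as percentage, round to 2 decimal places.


ratio = compressed/original = 71054/87056 = 0.816187
savings = 1 - ratio = 1 - 0.816187 = 0.183813
as a percentage: 0.183813 * 100 = 18.38%

Space savings = 1 - 71054/87056 = 18.38%


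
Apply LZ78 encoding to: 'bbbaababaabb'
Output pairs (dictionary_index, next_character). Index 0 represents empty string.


LZ78 encoding steps:
Dictionary: {0: ''}
Step 1: w='' (idx 0), next='b' -> output (0, 'b'), add 'b' as idx 1
Step 2: w='b' (idx 1), next='b' -> output (1, 'b'), add 'bb' as idx 2
Step 3: w='' (idx 0), next='a' -> output (0, 'a'), add 'a' as idx 3
Step 4: w='a' (idx 3), next='b' -> output (3, 'b'), add 'ab' as idx 4
Step 5: w='ab' (idx 4), next='a' -> output (4, 'a'), add 'aba' as idx 5
Step 6: w='ab' (idx 4), next='b' -> output (4, 'b'), add 'abb' as idx 6


Encoded: [(0, 'b'), (1, 'b'), (0, 'a'), (3, 'b'), (4, 'a'), (4, 'b')]


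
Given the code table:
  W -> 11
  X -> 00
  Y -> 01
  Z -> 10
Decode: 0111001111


Decoding:
01 -> Y
11 -> W
00 -> X
11 -> W
11 -> W


Result: YWXWW


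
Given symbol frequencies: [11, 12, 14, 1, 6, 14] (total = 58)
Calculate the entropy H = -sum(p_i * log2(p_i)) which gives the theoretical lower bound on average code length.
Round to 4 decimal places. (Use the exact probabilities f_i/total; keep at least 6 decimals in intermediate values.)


Per-symbol terms -p_i * log2(p_i) with p_i = f_i/58:
  p = 11/58 = 0.189655: log2(p) = -2.398549, -p*log2(p) = 0.454897
  p = 12/58 = 0.206897: log2(p) = -2.273018, -p*log2(p) = 0.470280
  p = 14/58 = 0.241379: log2(p) = -2.050626, -p*log2(p) = 0.494979
  p = 1/58 = 0.017241: log2(p) = -5.857981, -p*log2(p) = 0.101000
  p = 6/58 = 0.103448: log2(p) = -3.273018, -p*log2(p) = 0.338588
  p = 14/58 = 0.241379: log2(p) = -2.050626, -p*log2(p) = 0.494979
H = 0.454897 + 0.470280 + 0.494979 + 0.101000 + 0.338588 + 0.494979 = 2.354723

H = 2.3547 bits/symbol


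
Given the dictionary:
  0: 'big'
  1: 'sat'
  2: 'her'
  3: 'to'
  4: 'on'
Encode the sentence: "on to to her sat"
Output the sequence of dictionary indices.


Look up each word in the dictionary:
  'on' -> 4
  'to' -> 3
  'to' -> 3
  'her' -> 2
  'sat' -> 1

Encoded: [4, 3, 3, 2, 1]


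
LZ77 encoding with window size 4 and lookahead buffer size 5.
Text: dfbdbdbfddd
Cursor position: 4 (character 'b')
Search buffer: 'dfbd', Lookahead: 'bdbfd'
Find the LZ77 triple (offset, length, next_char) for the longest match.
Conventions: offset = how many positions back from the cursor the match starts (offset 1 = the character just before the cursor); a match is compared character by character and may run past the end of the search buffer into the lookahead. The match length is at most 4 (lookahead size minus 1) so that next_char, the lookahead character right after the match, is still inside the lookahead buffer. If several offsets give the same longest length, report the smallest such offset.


Try each offset into the search buffer:
  offset=1 (pos 3, char 'd'): match length 0
  offset=2 (pos 2, char 'b'): match length 3
  offset=3 (pos 1, char 'f'): match length 0
  offset=4 (pos 0, char 'd'): match length 0
Longest match has length 3 at offset 2.
next_char = character at position 4 + 3 = 7 -> 'f'

Best match: offset=2, length=3 (matching 'bdb' starting at position 2)
LZ77 triple: (2, 3, 'f')


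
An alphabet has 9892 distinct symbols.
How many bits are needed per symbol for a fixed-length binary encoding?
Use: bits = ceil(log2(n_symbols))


log2(9892) = 13.272
Bracket: 2^13 = 8192 < 9892 <= 2^14 = 16384
So ceil(log2(9892)) = 14

bits = ceil(log2(9892)) = ceil(13.272) = 14 bits


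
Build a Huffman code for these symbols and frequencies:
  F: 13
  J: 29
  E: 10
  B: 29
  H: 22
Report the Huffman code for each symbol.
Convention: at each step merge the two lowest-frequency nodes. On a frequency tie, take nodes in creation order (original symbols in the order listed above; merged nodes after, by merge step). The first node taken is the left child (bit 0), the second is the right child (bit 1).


Huffman tree construction:
Step 1: Merge E(10) + F(13) = 23
Step 2: Merge H(22) + (E+F)(23) = 45
Step 3: Merge J(29) + B(29) = 58
Step 4: Merge (H+(E+F))(45) + (J+B)(58) = 103
Read each symbol's code off the tree from the root (left child = 0, right child = 1).

Codes:
  F: 011 (length 3)
  J: 10 (length 2)
  E: 010 (length 3)
  B: 11 (length 2)
  H: 00 (length 2)
Average code length: 229/103 = 2.2233 bits/symbol


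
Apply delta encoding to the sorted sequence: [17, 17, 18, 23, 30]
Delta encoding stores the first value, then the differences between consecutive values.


First value: 17
Deltas:
  17 - 17 = 0
  18 - 17 = 1
  23 - 18 = 5
  30 - 23 = 7


Delta encoded: [17, 0, 1, 5, 7]


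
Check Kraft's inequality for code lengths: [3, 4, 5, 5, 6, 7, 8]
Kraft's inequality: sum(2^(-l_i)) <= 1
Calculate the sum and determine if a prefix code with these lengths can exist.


Sum = 2^(-3) + 2^(-4) + 2^(-5) + 2^(-5) + 2^(-6) + 2^(-7) + 2^(-8)
    = 0.125 + 0.0625 + 0.03125 + 0.03125 + 0.015625 + 0.0078125 + 0.00390625
    = 71/256 = 0.27734375
Since 0.27734375 <= 1, Kraft's inequality IS satisfied.
A prefix code with these lengths CAN exist.

Kraft sum = 0.27734375. Satisfied.


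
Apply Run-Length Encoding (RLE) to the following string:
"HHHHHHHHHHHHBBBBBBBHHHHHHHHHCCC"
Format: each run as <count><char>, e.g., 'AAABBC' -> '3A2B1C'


Scanning runs left to right:
  i=0: run of 'H' x 12 -> '12H'
  i=12: run of 'B' x 7 -> '7B'
  i=19: run of 'H' x 9 -> '9H'
  i=28: run of 'C' x 3 -> '3C'

RLE = 12H7B9H3C


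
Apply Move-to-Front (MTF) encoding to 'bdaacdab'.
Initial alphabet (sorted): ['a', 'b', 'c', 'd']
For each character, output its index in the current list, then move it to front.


MTF encoding:
'b': index 1 in ['a', 'b', 'c', 'd'] -> ['b', 'a', 'c', 'd']
'd': index 3 in ['b', 'a', 'c', 'd'] -> ['d', 'b', 'a', 'c']
'a': index 2 in ['d', 'b', 'a', 'c'] -> ['a', 'd', 'b', 'c']
'a': index 0 in ['a', 'd', 'b', 'c'] -> ['a', 'd', 'b', 'c']
'c': index 3 in ['a', 'd', 'b', 'c'] -> ['c', 'a', 'd', 'b']
'd': index 2 in ['c', 'a', 'd', 'b'] -> ['d', 'c', 'a', 'b']
'a': index 2 in ['d', 'c', 'a', 'b'] -> ['a', 'd', 'c', 'b']
'b': index 3 in ['a', 'd', 'c', 'b'] -> ['b', 'a', 'd', 'c']


Output: [1, 3, 2, 0, 3, 2, 2, 3]


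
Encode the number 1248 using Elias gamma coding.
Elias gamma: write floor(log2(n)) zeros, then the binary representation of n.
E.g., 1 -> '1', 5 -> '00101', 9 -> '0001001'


num_bits = floor(log2(1248)) + 1 = 11
leading_zeros = num_bits - 1 = 10
binary(1248) = 10011100000

Elias gamma(1248) = '0000000000' + '10011100000' = 000000000010011100000 (21 bits)


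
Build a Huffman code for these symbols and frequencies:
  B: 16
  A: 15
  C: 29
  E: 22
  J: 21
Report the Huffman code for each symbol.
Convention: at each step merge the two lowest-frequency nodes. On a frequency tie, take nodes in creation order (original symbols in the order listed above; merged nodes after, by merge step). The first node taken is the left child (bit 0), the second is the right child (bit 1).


Huffman tree construction:
Step 1: Merge A(15) + B(16) = 31
Step 2: Merge J(21) + E(22) = 43
Step 3: Merge C(29) + (A+B)(31) = 60
Step 4: Merge (J+E)(43) + (C+(A+B))(60) = 103
Read each symbol's code off the tree from the root (left child = 0, right child = 1).

Codes:
  B: 111 (length 3)
  A: 110 (length 3)
  C: 10 (length 2)
  E: 01 (length 2)
  J: 00 (length 2)
Average code length: 237/103 = 2.3010 bits/symbol


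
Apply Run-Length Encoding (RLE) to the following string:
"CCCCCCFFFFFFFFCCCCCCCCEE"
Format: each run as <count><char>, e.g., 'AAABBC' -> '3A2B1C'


Scanning runs left to right:
  i=0: run of 'C' x 6 -> '6C'
  i=6: run of 'F' x 8 -> '8F'
  i=14: run of 'C' x 8 -> '8C'
  i=22: run of 'E' x 2 -> '2E'

RLE = 6C8F8C2E


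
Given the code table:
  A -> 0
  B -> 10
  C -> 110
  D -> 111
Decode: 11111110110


Decoding:
111 -> D
111 -> D
10 -> B
110 -> C


Result: DDBC


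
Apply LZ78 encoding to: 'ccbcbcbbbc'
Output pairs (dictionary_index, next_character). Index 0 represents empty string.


LZ78 encoding steps:
Dictionary: {0: ''}
Step 1: w='' (idx 0), next='c' -> output (0, 'c'), add 'c' as idx 1
Step 2: w='c' (idx 1), next='b' -> output (1, 'b'), add 'cb' as idx 2
Step 3: w='cb' (idx 2), next='c' -> output (2, 'c'), add 'cbc' as idx 3
Step 4: w='' (idx 0), next='b' -> output (0, 'b'), add 'b' as idx 4
Step 5: w='b' (idx 4), next='b' -> output (4, 'b'), add 'bb' as idx 5
Step 6: w='c' (idx 1), end of input -> output (1, '')


Encoded: [(0, 'c'), (1, 'b'), (2, 'c'), (0, 'b'), (4, 'b'), (1, '')]


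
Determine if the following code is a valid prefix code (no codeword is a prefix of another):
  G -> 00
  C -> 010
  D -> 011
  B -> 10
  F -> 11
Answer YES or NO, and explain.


Checking each pair (does one codeword prefix another?):
  G='00' vs C='010': no prefix
  G='00' vs D='011': no prefix
  G='00' vs B='10': no prefix
  G='00' vs F='11': no prefix
  C='010' vs G='00': no prefix
  C='010' vs D='011': no prefix
  C='010' vs B='10': no prefix
  C='010' vs F='11': no prefix
  D='011' vs G='00': no prefix
  D='011' vs C='010': no prefix
  D='011' vs B='10': no prefix
  D='011' vs F='11': no prefix
  B='10' vs G='00': no prefix
  B='10' vs C='010': no prefix
  B='10' vs D='011': no prefix
  B='10' vs F='11': no prefix
  F='11' vs G='00': no prefix
  F='11' vs C='010': no prefix
  F='11' vs D='011': no prefix
  F='11' vs B='10': no prefix
No violation found over all pairs.

YES -- this is a valid prefix code. No codeword is a prefix of any other codeword.


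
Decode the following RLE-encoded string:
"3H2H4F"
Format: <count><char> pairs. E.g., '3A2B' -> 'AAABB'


Expanding each <count><char> pair:
  3H -> 'HHH'
  2H -> 'HH'
  4F -> 'FFFF'

Decoded = HHHHHFFFF


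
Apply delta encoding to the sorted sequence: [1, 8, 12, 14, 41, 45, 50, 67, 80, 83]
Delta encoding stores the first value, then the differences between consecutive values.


First value: 1
Deltas:
  8 - 1 = 7
  12 - 8 = 4
  14 - 12 = 2
  41 - 14 = 27
  45 - 41 = 4
  50 - 45 = 5
  67 - 50 = 17
  80 - 67 = 13
  83 - 80 = 3


Delta encoded: [1, 7, 4, 2, 27, 4, 5, 17, 13, 3]


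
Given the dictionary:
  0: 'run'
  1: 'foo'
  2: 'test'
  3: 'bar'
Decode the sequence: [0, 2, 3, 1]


Look up each index in the dictionary:
  0 -> 'run'
  2 -> 'test'
  3 -> 'bar'
  1 -> 'foo'

Decoded: "run test bar foo"


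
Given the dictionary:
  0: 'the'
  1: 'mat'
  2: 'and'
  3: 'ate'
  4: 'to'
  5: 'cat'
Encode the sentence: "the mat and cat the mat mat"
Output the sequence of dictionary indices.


Look up each word in the dictionary:
  'the' -> 0
  'mat' -> 1
  'and' -> 2
  'cat' -> 5
  'the' -> 0
  'mat' -> 1
  'mat' -> 1

Encoded: [0, 1, 2, 5, 0, 1, 1]


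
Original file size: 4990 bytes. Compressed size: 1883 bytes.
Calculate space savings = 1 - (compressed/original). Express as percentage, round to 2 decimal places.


ratio = compressed/original = 1883/4990 = 0.377355
savings = 1 - ratio = 1 - 0.377355 = 0.622645
as a percentage: 0.622645 * 100 = 62.26%

Space savings = 1 - 1883/4990 = 62.26%


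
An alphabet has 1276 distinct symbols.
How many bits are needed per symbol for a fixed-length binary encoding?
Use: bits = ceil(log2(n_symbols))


log2(1276) = 10.3174
Bracket: 2^10 = 1024 < 1276 <= 2^11 = 2048
So ceil(log2(1276)) = 11

bits = ceil(log2(1276)) = ceil(10.3174) = 11 bits
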